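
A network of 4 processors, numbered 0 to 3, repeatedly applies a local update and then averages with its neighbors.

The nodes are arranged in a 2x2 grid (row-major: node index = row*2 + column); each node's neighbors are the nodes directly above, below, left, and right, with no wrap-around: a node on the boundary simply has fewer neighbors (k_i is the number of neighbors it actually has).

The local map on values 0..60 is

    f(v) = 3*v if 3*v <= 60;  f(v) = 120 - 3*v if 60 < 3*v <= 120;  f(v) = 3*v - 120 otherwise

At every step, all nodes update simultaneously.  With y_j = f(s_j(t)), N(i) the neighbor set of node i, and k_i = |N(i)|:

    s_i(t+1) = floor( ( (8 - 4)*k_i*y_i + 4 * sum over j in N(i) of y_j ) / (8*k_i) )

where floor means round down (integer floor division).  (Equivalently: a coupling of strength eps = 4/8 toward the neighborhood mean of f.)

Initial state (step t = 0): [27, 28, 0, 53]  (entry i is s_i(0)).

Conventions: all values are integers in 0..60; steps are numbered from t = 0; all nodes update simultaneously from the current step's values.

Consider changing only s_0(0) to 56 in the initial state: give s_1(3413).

Simulating step by step:
t=0: [56, 28, 0, 53]
t=1: [33, 39, 21, 28]
t=2: [25, 15, 42, 33]
t=3: [35, 39, 19, 23]
t=4: [22, 18, 45, 40]
t=5: [44, 40, 21, 17]
t=6: [20, 15, 44, 39]
t=7: [44, 38, 21, 15]
t=8: [21, 17, 42, 38]
t=9: [42, 41, 18, 17]
t=10: [17, 15, 41, 39]
t=11: [37, 36, 15, 13]
t=12: [18, 18, 34, 33]
t=13: [45, 45, 27, 28]
t=14: [21, 20, 32, 31]
t=15: [49, 51, 33, 34]
t=16: [27, 27, 21, 22]
t=17: [43, 42, 51, 51]
t=18: [14, 13, 27, 26]
t=19: [40, 40, 40, 40]
t=20: [0, 0, 0, 0]
t=21: [0, 0, 0, 0]

Answer: s_1(3413) = 0
Key observation: The state at step 20, [0, 0, 0, 0], reappears at step 21: the system is in a cycle of period 1 from step 20 on.  Therefore the state at step 3413 equals the state at step 20 + ((3413 - 20) mod 1) = 20, which is [0, 0, 0, 0].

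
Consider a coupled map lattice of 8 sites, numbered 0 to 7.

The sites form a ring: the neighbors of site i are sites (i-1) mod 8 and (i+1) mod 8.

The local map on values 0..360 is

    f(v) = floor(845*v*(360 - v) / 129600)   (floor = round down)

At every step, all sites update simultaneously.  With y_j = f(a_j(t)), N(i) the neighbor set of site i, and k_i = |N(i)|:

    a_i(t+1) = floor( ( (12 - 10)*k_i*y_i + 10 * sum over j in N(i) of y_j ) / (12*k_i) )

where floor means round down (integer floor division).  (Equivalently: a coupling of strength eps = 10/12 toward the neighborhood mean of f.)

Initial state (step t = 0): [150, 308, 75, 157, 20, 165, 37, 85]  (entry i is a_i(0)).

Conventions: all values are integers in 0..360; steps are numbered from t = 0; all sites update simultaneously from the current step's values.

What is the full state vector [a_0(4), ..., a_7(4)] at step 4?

Answer: [206, 206, 205, 205, 205, 205, 205, 206]

Derivation:
t=0: [150, 308, 75, 157, 20, 165, 37, 85]
t=1: [140, 160, 152, 110, 180, 85, 163, 142]
t=2: [203, 203, 195, 203, 173, 200, 181, 203]
t=3: [207, 207, 207, 209, 207, 210, 208, 208]
t=4: [206, 206, 205, 205, 205, 205, 205, 206]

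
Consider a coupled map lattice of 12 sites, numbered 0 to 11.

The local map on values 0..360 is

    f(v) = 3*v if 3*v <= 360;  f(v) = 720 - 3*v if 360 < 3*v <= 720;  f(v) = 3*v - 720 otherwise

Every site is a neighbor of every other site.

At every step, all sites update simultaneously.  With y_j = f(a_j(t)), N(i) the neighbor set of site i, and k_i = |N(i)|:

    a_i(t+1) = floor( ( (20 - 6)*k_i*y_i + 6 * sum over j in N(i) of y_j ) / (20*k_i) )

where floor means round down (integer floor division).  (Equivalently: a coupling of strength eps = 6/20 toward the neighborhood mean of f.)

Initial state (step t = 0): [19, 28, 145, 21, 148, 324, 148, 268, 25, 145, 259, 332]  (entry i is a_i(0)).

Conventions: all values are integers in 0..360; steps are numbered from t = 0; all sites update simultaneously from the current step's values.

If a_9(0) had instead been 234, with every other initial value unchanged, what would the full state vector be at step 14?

Answer: [254, 109, 218, 117, 238, 236, 238, 109, 272, 93, 254, 238]
Key observation: This trace re-runs the system from the modified initial state.

Derivation:
t=0: [19, 28, 145, 21, 148, 324, 148, 268, 25, 234, 259, 332]
t=1: [87, 105, 240, 91, 234, 218, 234, 105, 99, 61, 87, 234]
t=2: [230, 267, 55, 238, 67, 99, 67, 267, 255, 178, 230, 67]
t=3: [61, 96, 152, 45, 176, 241, 176, 96, 71, 166, 61, 176]
t=4: [187, 257, 241, 155, 193, 66, 193, 257, 207, 213, 187, 193]
t=5: [147, 74, 42, 211, 135, 173, 135, 74, 106, 94, 147, 135]
t=6: [268, 230, 165, 139, 292, 215, 292, 230, 294, 270, 268, 292]
t=7: [98, 62, 193, 246, 147, 92, 147, 62, 151, 102, 98, 147]
t=8: [274, 201, 171, 88, 264, 262, 264, 201, 256, 282, 274, 264]
t=9: [105, 115, 176, 214, 85, 81, 85, 115, 69, 121, 105, 85]
t=10: [298, 318, 215, 138, 257, 249, 257, 318, 225, 326, 298, 257]
t=11: [162, 203, 96, 251, 80, 63, 80, 203, 76, 219, 162, 80]
t=12: [217, 134, 254, 82, 221, 187, 221, 134, 213, 102, 217, 221]
t=13: [94, 262, 76, 214, 86, 155, 86, 262, 103, 254, 94, 86]
t=14: [254, 109, 218, 117, 238, 236, 238, 109, 272, 93, 254, 238]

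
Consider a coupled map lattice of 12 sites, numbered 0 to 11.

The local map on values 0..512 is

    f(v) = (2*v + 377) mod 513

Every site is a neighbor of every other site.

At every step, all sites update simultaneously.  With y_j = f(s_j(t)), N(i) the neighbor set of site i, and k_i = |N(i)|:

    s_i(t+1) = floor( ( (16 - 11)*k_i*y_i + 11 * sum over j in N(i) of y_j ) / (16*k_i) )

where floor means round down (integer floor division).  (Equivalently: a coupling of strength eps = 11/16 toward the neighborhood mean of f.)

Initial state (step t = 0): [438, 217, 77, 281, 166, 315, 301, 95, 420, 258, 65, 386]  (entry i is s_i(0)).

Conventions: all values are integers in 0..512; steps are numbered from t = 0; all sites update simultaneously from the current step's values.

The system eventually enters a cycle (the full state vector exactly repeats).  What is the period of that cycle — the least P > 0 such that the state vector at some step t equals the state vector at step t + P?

Simulating step by step:
t=0: [438, 217, 77, 281, 166, 315, 301, 95, 420, 258, 65, 386]
t=1: [268, 285, 215, 317, 260, 334, 327, 224, 259, 306, 338, 242]
t=2: [323, 332, 297, 348, 319, 228, 224, 301, 319, 342, 230, 310]
t=3: [375, 252, 362, 260, 373, 328, 326, 364, 373, 257, 329, 369]
t=4: [130, 197, 124, 201, 129, 107, 106, 125, 129, 199, 107, 127]
t=5: [139, 172, 136, 174, 138, 127, 127, 136, 138, 173, 127, 137]
t=6: [149, 165, 147, 166, 148, 143, 143, 147, 148, 166, 143, 148]
t=7: [165, 173, 164, 173, 164, 162, 162, 164, 164, 173, 162, 164]
t=8: [195, 199, 194, 199, 194, 193, 193, 194, 194, 199, 193, 194]
t=9: [254, 256, 253, 256, 253, 253, 253, 253, 253, 256, 253, 253]
t=10: [371, 372, 371, 372, 371, 371, 371, 371, 371, 372, 371, 371]
t=11: [93, 93, 93, 93, 93, 93, 93, 93, 93, 93, 93, 93]
t=12: [50, 50, 50, 50, 50, 50, 50, 50, 50, 50, 50, 50]
t=13: [477, 477, 477, 477, 477, 477, 477, 477, 477, 477, 477, 477]
t=14: [305, 305, 305, 305, 305, 305, 305, 305, 305, 305, 305, 305]
t=15: [474, 474, 474, 474, 474, 474, 474, 474, 474, 474, 474, 474]
t=16: [299, 299, 299, 299, 299, 299, 299, 299, 299, 299, 299, 299]
t=17: [462, 462, 462, 462, 462, 462, 462, 462, 462, 462, 462, 462]
t=18: [275, 275, 275, 275, 275, 275, 275, 275, 275, 275, 275, 275]
t=19: [414, 414, 414, 414, 414, 414, 414, 414, 414, 414, 414, 414]
t=20: [179, 179, 179, 179, 179, 179, 179, 179, 179, 179, 179, 179]
t=21: [222, 222, 222, 222, 222, 222, 222, 222, 222, 222, 222, 222]
t=22: [308, 308, 308, 308, 308, 308, 308, 308, 308, 308, 308, 308]
t=23: [480, 480, 480, 480, 480, 480, 480, 480, 480, 480, 480, 480]
t=24: [311, 311, 311, 311, 311, 311, 311, 311, 311, 311, 311, 311]
t=25: [486, 486, 486, 486, 486, 486, 486, 486, 486, 486, 486, 486]
t=26: [323, 323, 323, 323, 323, 323, 323, 323, 323, 323, 323, 323]
t=27: [510, 510, 510, 510, 510, 510, 510, 510, 510, 510, 510, 510]
t=28: [371, 371, 371, 371, 371, 371, 371, 371, 371, 371, 371, 371]
t=29: [93, 93, 93, 93, 93, 93, 93, 93, 93, 93, 93, 93]

Answer: 18
Key observation: The state at step 11, [93, 93, 93, 93, 93, 93, 93, 93, 93, 93, 93, 93], reappears at step 29 — and no state repeats earlier — so the cycle the system enters has period 18.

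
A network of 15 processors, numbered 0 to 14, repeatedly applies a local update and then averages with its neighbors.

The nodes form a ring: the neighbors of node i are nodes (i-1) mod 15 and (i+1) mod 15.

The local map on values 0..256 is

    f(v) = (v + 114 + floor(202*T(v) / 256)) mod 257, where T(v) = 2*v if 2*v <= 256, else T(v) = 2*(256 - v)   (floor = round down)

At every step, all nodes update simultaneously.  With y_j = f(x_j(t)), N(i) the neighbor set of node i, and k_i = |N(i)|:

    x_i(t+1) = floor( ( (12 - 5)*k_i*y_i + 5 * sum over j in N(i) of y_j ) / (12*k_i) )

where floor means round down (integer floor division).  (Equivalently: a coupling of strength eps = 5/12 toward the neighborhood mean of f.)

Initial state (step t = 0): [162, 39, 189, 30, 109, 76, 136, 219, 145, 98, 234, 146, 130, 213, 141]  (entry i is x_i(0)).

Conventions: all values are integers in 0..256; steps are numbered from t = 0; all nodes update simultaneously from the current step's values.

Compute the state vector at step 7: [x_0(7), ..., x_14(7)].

Answer: [165, 165, 165, 165, 165, 165, 165, 165, 165, 165, 165, 165, 165, 165, 165]

Derivation:
t=0: [162, 39, 189, 30, 109, 76, 136, 219, 145, 98, 234, 146, 130, 213, 141]
t=1: [179, 191, 172, 171, 131, 97, 144, 152, 153, 126, 132, 167, 173, 155, 167]
t=2: [157, 153, 158, 166, 163, 137, 161, 173, 174, 179, 179, 167, 163, 167, 164]
t=3: [169, 170, 168, 166, 168, 174, 168, 161, 159, 157, 158, 162, 165, 164, 166]
t=4: [163, 162, 163, 164, 162, 161, 163, 166, 168, 169, 168, 167, 165, 165, 164]
t=5: [166, 166, 166, 166, 166, 166, 166, 164, 163, 163, 163, 164, 164, 165, 165]
t=6: [165, 165, 165, 165, 165, 165, 165, 165, 166, 166, 166, 166, 165, 165, 165]
t=7: [165, 165, 165, 165, 165, 165, 165, 165, 165, 165, 165, 165, 165, 165, 165]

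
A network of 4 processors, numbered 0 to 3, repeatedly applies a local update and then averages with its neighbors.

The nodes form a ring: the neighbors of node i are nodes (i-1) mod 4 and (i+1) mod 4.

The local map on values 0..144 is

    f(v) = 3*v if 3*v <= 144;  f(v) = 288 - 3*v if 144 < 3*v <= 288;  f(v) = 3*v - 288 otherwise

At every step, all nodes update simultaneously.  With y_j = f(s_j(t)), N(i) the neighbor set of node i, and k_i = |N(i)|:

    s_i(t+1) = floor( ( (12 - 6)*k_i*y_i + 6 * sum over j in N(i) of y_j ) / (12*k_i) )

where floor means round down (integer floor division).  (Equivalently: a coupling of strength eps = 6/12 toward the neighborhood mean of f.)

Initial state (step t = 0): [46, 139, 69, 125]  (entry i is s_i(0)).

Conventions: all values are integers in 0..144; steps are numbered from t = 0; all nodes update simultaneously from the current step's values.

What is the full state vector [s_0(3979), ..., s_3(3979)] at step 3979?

Simulating step by step:
t=0: [46, 139, 69, 125]
t=1: [123, 119, 94, 98]
t=2: [59, 56, 21, 24]
t=3: [103, 103, 79, 79]
t=4: [28, 28, 43, 43]
t=5: [95, 95, 117, 117]
t=6: [18, 18, 48, 48]
t=7: [76, 76, 121, 121]
t=8: [63, 63, 71, 71]
t=9: [93, 93, 81, 81]
t=10: [18, 18, 36, 36]
t=11: [67, 67, 94, 94]
t=12: [66, 66, 26, 26]
t=13: [87, 87, 81, 81]
t=14: [31, 31, 40, 40]
t=15: [99, 99, 113, 113]
t=16: [19, 19, 40, 40]
t=17: [72, 72, 104, 104]
t=18: [60, 60, 36, 36]
t=19: [108, 108, 108, 108]
t=20: [36, 36, 36, 36]
t=21: [108, 108, 108, 108]

Answer: [108, 108, 108, 108]
Key observation: The state at step 19, [108, 108, 108, 108], reappears at step 21: the system is in a cycle of period 2 from step 19 on.  Therefore the state at step 3979 equals the state at step 19 + ((3979 - 19) mod 2) = 19, which is [108, 108, 108, 108].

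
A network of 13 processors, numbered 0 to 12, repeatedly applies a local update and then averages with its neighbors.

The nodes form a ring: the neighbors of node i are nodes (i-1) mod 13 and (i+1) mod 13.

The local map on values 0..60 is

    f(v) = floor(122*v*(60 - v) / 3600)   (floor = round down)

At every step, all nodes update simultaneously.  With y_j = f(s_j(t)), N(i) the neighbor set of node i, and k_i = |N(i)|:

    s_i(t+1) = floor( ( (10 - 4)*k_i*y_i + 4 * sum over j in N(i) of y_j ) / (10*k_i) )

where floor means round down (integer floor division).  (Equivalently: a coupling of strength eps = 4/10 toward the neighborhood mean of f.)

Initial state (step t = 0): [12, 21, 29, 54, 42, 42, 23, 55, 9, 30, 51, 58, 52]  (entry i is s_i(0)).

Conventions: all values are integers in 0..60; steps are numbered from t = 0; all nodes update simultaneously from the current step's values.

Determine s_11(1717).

Simulating step by step:
t=0: [12, 21, 29, 54, 42, 42, 23, 55, 9, 30, 51, 58, 52]
t=1: [19, 26, 25, 17, 22, 25, 23, 14, 16, 24, 15, 7, 12]
t=2: [25, 28, 28, 25, 27, 28, 26, 22, 23, 26, 21, 15, 19]
t=3: [28, 29, 29, 29, 29, 29, 29, 28, 28, 28, 26, 23, 25]
t=4: [29, 30, 30, 30, 30, 30, 30, 30, 30, 29, 29, 28, 29]
t=5: [30, 30, 30, 30, 30, 30, 30, 30, 30, 30, 30, 30, 30]
t=6: [30, 30, 30, 30, 30, 30, 30, 30, 30, 30, 30, 30, 30]

Answer: s_11(1717) = 30
Key observation: The state at step 5, [30, 30, 30, 30, 30, 30, 30, 30, 30, 30, 30, 30, 30], reappears at step 6: the system is in a cycle of period 1 from step 5 on.  Therefore the state at step 1717 equals the state at step 5 + ((1717 - 5) mod 1) = 5, which is [30, 30, 30, 30, 30, 30, 30, 30, 30, 30, 30, 30, 30].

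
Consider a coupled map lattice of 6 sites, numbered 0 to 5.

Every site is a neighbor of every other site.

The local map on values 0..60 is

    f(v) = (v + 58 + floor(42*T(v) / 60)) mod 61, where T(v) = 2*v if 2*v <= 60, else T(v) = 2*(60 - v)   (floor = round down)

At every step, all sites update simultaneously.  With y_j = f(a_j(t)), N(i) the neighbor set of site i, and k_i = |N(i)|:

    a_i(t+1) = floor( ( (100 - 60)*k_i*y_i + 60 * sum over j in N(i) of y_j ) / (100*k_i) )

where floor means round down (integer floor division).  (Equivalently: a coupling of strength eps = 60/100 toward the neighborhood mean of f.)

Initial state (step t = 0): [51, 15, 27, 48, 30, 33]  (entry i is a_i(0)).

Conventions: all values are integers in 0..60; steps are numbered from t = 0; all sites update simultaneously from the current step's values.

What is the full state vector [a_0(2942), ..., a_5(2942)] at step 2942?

Answer: [37, 52, 52, 52, 52, 52]
Key observation: The state at step 8, [37, 52, 52, 52, 52, 52], reappears at step 10: the system is in a cycle of period 2 from step 8 on.  Therefore the state at step 2942 equals the state at step 8 + ((2942 - 8) mod 2) = 8, which is [37, 52, 52, 52, 52, 52].

Derivation:
t=0: [51, 15, 27, 48, 30, 33]
t=1: [29, 22, 12, 12, 15, 14]
t=2: [21, 33, 27, 27, 29, 28]
t=3: [20, 9, 7, 7, 8, 8]
t=4: [27, 19, 18, 18, 19, 19]
t=5: [24, 36, 35, 35, 36, 36]
t=6: [24, 11, 11, 11, 11, 11]
t=7: [35, 26, 26, 26, 26, 26]
t=8: [37, 52, 52, 52, 52, 52]
t=9: [38, 53, 53, 53, 53, 53]
t=10: [37, 52, 52, 52, 52, 52]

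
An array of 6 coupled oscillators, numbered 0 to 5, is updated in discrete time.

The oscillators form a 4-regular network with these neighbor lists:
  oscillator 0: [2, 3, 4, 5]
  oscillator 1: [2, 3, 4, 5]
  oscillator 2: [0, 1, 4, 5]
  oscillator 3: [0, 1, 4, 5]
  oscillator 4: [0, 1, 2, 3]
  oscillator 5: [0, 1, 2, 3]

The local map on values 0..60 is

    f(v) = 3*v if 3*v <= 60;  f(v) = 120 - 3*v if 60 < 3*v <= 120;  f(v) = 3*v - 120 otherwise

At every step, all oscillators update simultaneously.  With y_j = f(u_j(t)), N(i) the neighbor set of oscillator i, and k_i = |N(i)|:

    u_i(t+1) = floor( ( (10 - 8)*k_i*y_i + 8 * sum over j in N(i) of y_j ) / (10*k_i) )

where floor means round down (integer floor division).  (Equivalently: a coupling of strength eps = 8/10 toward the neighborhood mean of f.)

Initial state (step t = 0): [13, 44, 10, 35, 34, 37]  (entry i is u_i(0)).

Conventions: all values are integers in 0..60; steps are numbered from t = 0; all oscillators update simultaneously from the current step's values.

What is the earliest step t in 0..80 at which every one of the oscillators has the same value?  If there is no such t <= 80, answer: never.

Answer: 5
Key observation: Synchronization is absorbing here: once all oscillators are equal they stay equal, and step 5 is the first all-equal step.

Derivation:
t=0: [13, 44, 10, 35, 34, 37]  (not all equal)
t=1: [22, 16, 21, 18, 22, 21]  (not all equal)
t=2: [55, 54, 54, 53, 53, 54]  (not all equal)
t=3: [41, 40, 42, 41, 41, 42]  (not all equal)
t=4: [4, 3, 3, 3, 3, 3]  (not all equal)
t=5: [9, 9, 9, 9, 9, 9]  (all equal)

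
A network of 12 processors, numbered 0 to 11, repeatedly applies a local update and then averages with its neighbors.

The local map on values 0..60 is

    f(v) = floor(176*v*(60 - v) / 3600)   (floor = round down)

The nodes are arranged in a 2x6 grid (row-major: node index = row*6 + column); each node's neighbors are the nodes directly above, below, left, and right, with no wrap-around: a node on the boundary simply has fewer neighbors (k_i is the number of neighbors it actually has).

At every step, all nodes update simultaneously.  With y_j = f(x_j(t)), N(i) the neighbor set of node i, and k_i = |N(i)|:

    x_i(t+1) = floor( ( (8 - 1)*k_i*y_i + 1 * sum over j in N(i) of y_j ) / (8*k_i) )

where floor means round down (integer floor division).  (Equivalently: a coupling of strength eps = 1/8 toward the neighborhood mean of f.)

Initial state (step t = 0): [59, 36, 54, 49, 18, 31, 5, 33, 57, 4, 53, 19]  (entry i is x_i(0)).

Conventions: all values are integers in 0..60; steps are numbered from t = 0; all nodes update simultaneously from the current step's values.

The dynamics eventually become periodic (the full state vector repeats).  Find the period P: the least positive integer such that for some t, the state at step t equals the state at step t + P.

Answer: 2
Key observation: The state at step 8, [40, 39, 39, 39, 39, 39, 39, 39, 39, 39, 39, 39], reappears at step 10 — and no state repeats earlier — so the cycle the system enters has period 2.

Derivation:
t=0: [59, 36, 54, 49, 18, 31, 5, 33, 57, 4, 53, 19]
t=1: [5, 39, 16, 25, 35, 42, 14, 40, 9, 10, 19, 37]
t=2: [15, 38, 34, 40, 41, 36, 30, 38, 23, 25, 37, 40]
t=3: [34, 39, 42, 39, 38, 41, 43, 40, 41, 41, 40, 39]
t=4: [42, 39, 36, 39, 39, 38, 35, 38, 37, 38, 39, 39]
t=5: [36, 39, 41, 40, 40, 40, 41, 40, 40, 40, 40, 40]
t=6: [41, 39, 38, 38, 39, 39, 38, 39, 38, 39, 39, 39]
t=7: [38, 39, 40, 40, 40, 40, 39, 40, 40, 40, 40, 40]
t=8: [40, 39, 39, 39, 39, 39, 39, 39, 39, 39, 39, 39]
t=9: [39, 39, 40, 40, 40, 40, 39, 40, 40, 40, 40, 40]
t=10: [40, 39, 39, 39, 39, 39, 39, 39, 39, 39, 39, 39]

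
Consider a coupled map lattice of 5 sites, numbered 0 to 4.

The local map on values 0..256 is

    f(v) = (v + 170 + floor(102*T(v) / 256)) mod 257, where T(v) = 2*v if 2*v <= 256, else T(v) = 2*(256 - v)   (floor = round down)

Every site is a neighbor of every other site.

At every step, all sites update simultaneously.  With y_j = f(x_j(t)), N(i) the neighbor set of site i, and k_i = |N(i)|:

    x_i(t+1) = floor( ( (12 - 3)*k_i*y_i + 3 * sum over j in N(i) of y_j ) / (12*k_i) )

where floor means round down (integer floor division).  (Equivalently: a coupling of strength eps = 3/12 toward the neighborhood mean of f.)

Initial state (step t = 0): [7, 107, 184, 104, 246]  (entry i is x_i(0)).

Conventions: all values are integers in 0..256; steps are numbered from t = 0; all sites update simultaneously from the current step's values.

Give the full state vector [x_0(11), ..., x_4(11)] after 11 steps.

Simulating step by step:
t=0: [7, 107, 184, 104, 246]
t=1: [169, 116, 150, 112, 158]
t=2: [146, 125, 143, 121, 145]
t=3: [144, 138, 144, 133, 144]
t=4: [145, 145, 145, 144, 145]
t=5: [146, 146, 146, 146, 146]
t=6: [146, 146, 146, 146, 146]
t=7: [146, 146, 146, 146, 146]
t=8: [146, 146, 146, 146, 146]
t=9: [146, 146, 146, 146, 146]
t=10: [146, 146, 146, 146, 146]
t=11: [146, 146, 146, 146, 146]

Answer: [146, 146, 146, 146, 146]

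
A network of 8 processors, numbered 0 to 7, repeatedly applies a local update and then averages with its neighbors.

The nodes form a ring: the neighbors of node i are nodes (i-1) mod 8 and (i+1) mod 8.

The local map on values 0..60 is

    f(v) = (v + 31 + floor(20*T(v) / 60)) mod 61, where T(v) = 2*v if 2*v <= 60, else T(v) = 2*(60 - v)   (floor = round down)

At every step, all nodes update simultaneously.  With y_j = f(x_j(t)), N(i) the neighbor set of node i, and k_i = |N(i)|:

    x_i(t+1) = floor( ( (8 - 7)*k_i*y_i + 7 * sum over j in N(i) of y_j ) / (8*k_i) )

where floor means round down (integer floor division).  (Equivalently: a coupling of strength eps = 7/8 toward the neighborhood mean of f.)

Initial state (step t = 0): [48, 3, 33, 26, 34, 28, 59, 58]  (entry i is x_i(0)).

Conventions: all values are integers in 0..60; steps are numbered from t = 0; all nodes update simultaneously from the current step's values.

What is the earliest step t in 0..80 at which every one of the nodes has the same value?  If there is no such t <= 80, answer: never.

Simulating step by step:
t=0: [48, 3, 33, 26, 34, 28, 59, 58]  (not all equal)
t=1: [31, 25, 24, 20, 15, 23, 23, 27]  (not all equal)
t=2: [13, 14, 7, 29, 11, 29, 11, 14]  (not all equal)
t=3: [53, 47, 36, 42, 21, 45, 37, 50]  (not all equal)
t=4: [25, 24, 24, 14, 22, 14, 25, 24]  (not all equal)
t=5: [10, 10, 29, 13, 48, 14, 29, 10]  (not all equal)
t=6: [47, 34, 45, 25, 49, 26, 46, 34]  (not all equal)
t=7: [21, 24, 17, 23, 13, 23, 18, 24]  (not all equal)
t=8: [9, 29, 15, 49, 13, 23, 7, 3]  (not all equal)
t=9: [29, 46, 26, 50, 21, 42, 24, 43]  (not all equal)
t=10: [23, 16, 23, 11, 22, 9, 22, 15]  (not all equal)
t=11: [50, 14, 47, 12, 42, 11, 45, 13]  (not all equal)
t=12: [49, 29, 49, 27, 46, 27, 47, 28]  (not all equal)
t=13: [18, 25, 17, 24, 16, 23, 16, 24]  (not all equal)
t=14: [9, 27, 16, 52, 15, 50, 15, 26]  (not all equal)
t=15: [18, 46, 25, 52, 30, 52, 24, 46]  (not all equal)
t=16: [21, 7, 24, 16, 26, 16, 24, 7]  (not all equal)
t=17: [37, 11, 44, 17, 51, 17, 44, 11]  (not all equal)
t=18: [45, 26, 50, 29, 55, 29, 50, 26]  (not all equal)
t=19: [14, 23, 16, 25, 19, 25, 16, 23]  (not all equal)
t=20: [13, 49, 15, 26, 9, 26, 15, 49]  (not all equal)
t=21: [29, 50, 24, 46, 17, 46, 24, 50]  (not all equal)
t=22: [25, 15, 23, 33, 29, 33, 23, 15]  (not all equal)
t=23: [50, 15, 34, 14, 20, 14, 34, 15]  (not all equal)
t=24: [52, 27, 50, 17, 47, 17, 50, 27]  (not all equal)
t=25: [16, 25, 35, 29, 54, 29, 35, 25]  (not all equal)
t=26: [16, 35, 15, 23, 19, 23, 15, 35]  (not all equal)
t=27: [25, 52, 19, 25, 7, 25, 19, 52]  (not all equal)
t=28: [25, 8, 16, 20, 14, 20, 16, 8]  (not all equal)
t=29: [39, 35, 27, 48, 9, 48, 27, 35]  (not all equal)
t=30: [21, 19, 22, 29, 28, 29, 22, 19]  (not all equal)
t=31: [1, 4, 9, 11, 17, 11, 9, 4]  (not all equal)
t=32: [36, 38, 43, 52, 50, 52, 43, 38]  (not all equal)
t=33: [22, 22, 24, 25, 26, 25, 24, 22]  (not all equal)
t=34: [6, 7, 8, 11, 11, 11, 8, 7]  (not all equal)
t=35: [41, 42, 45, 46, 49, 46, 45, 42]  (not all equal)
t=36: [23, 24, 24, 25, 25, 25, 24, 24]  (not all equal)
t=37: [9, 9, 10, 10, 11, 10, 10, 9]  (not all equal)
t=38: [46, 46, 46, 47, 47, 47, 46, 46]  (not all equal)
t=39: [25, 25, 25, 25, 25, 25, 25, 25]  (all equal)

Answer: 39
Key observation: Synchronization is absorbing here: once all nodes are equal they stay equal, and step 39 is the first all-equal step.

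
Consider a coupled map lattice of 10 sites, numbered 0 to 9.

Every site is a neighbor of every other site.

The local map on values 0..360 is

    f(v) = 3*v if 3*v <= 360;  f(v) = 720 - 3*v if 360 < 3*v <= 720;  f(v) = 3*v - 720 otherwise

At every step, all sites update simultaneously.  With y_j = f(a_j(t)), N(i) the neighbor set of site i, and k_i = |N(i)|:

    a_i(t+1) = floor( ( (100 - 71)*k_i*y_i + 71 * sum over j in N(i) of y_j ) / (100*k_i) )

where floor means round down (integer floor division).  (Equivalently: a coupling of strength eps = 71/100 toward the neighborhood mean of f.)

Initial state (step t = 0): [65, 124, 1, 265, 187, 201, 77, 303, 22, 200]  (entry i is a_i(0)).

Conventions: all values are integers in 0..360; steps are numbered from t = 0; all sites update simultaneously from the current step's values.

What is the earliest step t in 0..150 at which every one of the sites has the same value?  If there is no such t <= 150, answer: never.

Simulating step by step:
t=0: [65, 124, 1, 265, 187, 201, 77, 303, 22, 200]  (not all equal)
t=1: [159, 192, 119, 134, 152, 143, 167, 158, 132, 143]  (not all equal)
t=2: [264, 243, 288, 279, 268, 274, 258, 264, 281, 274]  (not all equal)
t=3: [84, 71, 99, 94, 87, 90, 80, 84, 95, 90]  (not all equal)
t=4: [260, 251, 269, 266, 261, 263, 257, 260, 267, 263]  (not all equal)
t=5: [64, 58, 69, 67, 64, 65, 62, 64, 68, 65]  (not all equal)
t=6: [193, 189, 196, 195, 193, 194, 192, 193, 195, 194]  (not all equal)
t=7: [140, 142, 138, 138, 140, 139, 140, 140, 138, 139]  (not all equal)
t=8: [301, 300, 302, 302, 301, 302, 301, 301, 302, 302]  (not all equal)
t=9: [183, 183, 184, 184, 183, 184, 183, 183, 184, 184]  (not all equal)
t=10: [169, 169, 169, 169, 169, 169, 169, 169, 169, 169]  (all equal)

Answer: 10
Key observation: Synchronization is absorbing here: once all sites are equal they stay equal, and step 10 is the first all-equal step.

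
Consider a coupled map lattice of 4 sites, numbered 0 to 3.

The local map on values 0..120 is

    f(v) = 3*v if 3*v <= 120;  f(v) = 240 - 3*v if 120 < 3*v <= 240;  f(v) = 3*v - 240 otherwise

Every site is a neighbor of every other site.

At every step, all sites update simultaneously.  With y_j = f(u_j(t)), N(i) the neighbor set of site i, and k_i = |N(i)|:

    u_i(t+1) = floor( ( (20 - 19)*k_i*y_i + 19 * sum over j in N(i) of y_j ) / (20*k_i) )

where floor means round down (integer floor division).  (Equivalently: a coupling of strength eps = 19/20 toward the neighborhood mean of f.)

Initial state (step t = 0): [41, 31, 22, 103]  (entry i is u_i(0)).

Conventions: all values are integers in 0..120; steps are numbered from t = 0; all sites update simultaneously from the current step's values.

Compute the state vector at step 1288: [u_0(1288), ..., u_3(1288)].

Simulating step by step:
t=0: [41, 31, 22, 103]
t=1: [78, 84, 91, 90]
t=2: [24, 22, 16, 17]
t=3: [55, 57, 62, 61]
t=4: [60, 62, 66, 65]
t=5: [47, 49, 52, 51]
t=6: [88, 90, 92, 91]
t=7: [32, 30, 29, 30]
t=8: [89, 90, 91, 90]
t=9: [30, 30, 29, 30]
t=10: [89, 89, 89, 89]
t=11: [27, 27, 27, 27]
t=12: [81, 81, 81, 81]
t=13: [3, 3, 3, 3]
t=14: [9, 9, 9, 9]
t=15: [27, 27, 27, 27]

Answer: [81, 81, 81, 81]
Key observation: The state at step 11, [27, 27, 27, 27], reappears at step 15: the system is in a cycle of period 4 from step 11 on.  Therefore the state at step 1288 equals the state at step 11 + ((1288 - 11) mod 4) = 12, which is [81, 81, 81, 81].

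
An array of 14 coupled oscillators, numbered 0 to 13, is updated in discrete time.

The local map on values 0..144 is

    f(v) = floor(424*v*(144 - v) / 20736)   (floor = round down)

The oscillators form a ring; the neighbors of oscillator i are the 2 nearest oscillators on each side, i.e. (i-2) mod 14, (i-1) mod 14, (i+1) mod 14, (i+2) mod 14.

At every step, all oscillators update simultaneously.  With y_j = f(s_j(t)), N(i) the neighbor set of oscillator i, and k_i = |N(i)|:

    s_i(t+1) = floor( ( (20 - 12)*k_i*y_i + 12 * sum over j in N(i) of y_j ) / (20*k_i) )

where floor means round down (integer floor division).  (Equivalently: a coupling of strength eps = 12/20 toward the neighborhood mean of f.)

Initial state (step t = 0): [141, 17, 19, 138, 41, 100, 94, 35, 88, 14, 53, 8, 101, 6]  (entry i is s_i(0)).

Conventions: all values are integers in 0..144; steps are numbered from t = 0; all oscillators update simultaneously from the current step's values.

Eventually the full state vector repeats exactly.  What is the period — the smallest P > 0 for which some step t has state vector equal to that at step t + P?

Simulating step by step:
t=0: [141, 17, 19, 138, 41, 100, 94, 35, 88, 14, 53, 8, 101, 6]
t=1: [32, 30, 42, 46, 71, 77, 91, 79, 86, 59, 76, 44, 56, 30]
t=2: [77, 75, 85, 91, 99, 101, 101, 102, 101, 100, 100, 92, 90, 77]
t=3: [103, 103, 100, 97, 92, 89, 88, 87, 88, 89, 91, 96, 99, 102]
t=4: [87, 87, 89, 93, 96, 98, 99, 100, 99, 98, 96, 94, 91, 88]
t=5: [100, 99, 98, 96, 94, 92, 91, 90, 91, 92, 94, 96, 97, 99]
t=6: [90, 91, 92, 94, 95, 96, 97, 98, 97, 96, 95, 94, 92, 91]
t=7: [98, 97, 97, 96, 95, 94, 93, 92, 93, 94, 95, 96, 97, 97]
t=8: [92, 93, 93, 94, 94, 95, 96, 96, 96, 95, 94, 94, 93, 93]
t=9: [96, 96, 96, 95, 95, 95, 94, 94, 94, 95, 95, 95, 96, 96]
t=10: [94, 94, 94, 94, 95, 95, 95, 95, 95, 95, 95, 94, 94, 94]
t=11: [96, 96, 95, 95, 95, 95, 95, 95, 95, 95, 95, 95, 95, 96]
t=12: [94, 94, 94, 94, 95, 95, 95, 95, 95, 95, 95, 94, 94, 94]

Answer: 2
Key observation: The state at step 10, [94, 94, 94, 94, 95, 95, 95, 95, 95, 95, 95, 94, 94, 94], reappears at step 12 — and no state repeats earlier — so the cycle the system enters has period 2.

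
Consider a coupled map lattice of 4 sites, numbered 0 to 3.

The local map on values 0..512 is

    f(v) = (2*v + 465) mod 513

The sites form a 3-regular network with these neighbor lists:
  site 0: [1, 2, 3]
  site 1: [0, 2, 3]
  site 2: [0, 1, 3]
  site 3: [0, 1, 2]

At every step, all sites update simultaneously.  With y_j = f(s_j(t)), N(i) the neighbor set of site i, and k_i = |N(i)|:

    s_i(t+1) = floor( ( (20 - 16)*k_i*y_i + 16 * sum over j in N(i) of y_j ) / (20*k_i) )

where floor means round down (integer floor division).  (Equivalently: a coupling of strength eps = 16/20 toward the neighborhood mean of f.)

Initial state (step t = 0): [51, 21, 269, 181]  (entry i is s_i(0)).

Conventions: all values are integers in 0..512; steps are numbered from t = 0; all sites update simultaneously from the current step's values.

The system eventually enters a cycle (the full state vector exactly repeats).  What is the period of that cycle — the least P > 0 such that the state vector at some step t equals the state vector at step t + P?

Simulating step by step:
t=0: [51, 21, 269, 181]
t=1: [360, 330, 331, 343]
t=2: [118, 122, 122, 120]
t=3: [193, 192, 192, 193]
t=4: [336, 337, 337, 336]
t=5: [112, 111, 111, 112]
t=6: [174, 175, 175, 174]
t=7: [301, 300, 300, 301]
t=8: [39, 40, 40, 39]
t=9: [31, 30, 30, 31]
t=10: [12, 13, 13, 12]
t=11: [490, 489, 489, 490]
t=12: [417, 418, 418, 417]
t=13: [274, 273, 273, 274]
t=14: [498, 499, 499, 498]
t=15: [436, 435, 435, 436]
t=16: [309, 310, 310, 309]
t=17: [58, 57, 57, 58]
t=18: [66, 67, 67, 66]
t=19: [85, 84, 84, 85]
t=20: [120, 121, 121, 120]
t=21: [193, 192, 192, 193]

Answer: 18
Key observation: The state at step 3, [193, 192, 192, 193], reappears at step 21 — and no state repeats earlier — so the cycle the system enters has period 18.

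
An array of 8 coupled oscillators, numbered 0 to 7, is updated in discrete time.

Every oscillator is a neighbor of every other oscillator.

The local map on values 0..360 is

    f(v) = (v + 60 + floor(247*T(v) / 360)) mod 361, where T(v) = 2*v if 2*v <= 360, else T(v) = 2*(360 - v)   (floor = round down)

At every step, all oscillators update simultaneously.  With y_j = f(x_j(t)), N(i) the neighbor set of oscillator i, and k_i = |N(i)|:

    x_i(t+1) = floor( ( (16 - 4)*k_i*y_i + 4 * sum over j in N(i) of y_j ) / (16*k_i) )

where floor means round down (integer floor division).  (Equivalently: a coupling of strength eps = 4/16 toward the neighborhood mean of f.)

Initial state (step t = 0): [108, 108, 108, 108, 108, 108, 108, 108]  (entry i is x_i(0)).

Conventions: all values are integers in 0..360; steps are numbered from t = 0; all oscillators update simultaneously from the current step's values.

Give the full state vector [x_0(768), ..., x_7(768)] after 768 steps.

Answer: [93, 93, 93, 93, 93, 93, 93, 93]
Key observation: The state at step 26, [88, 88, 88, 88, 88, 88, 88, 88], reappears at step 30: the system is in a cycle of period 4 from step 26 on.  Therefore the state at step 768 equals the state at step 26 + ((768 - 26) mod 4) = 28, which is [93, 93, 93, 93, 93, 93, 93, 93].

Derivation:
t=0: [108, 108, 108, 108, 108, 108, 108, 108]
t=1: [316, 316, 316, 316, 316, 316, 316, 316]
t=2: [75, 75, 75, 75, 75, 75, 75, 75]
t=3: [237, 237, 237, 237, 237, 237, 237, 237]
t=4: [104, 104, 104, 104, 104, 104, 104, 104]
t=5: [306, 306, 306, 306, 306, 306, 306, 306]
t=6: [79, 79, 79, 79, 79, 79, 79, 79]
t=7: [247, 247, 247, 247, 247, 247, 247, 247]
t=8: [101, 101, 101, 101, 101, 101, 101, 101]
t=9: [299, 299, 299, 299, 299, 299, 299, 299]
t=10: [81, 81, 81, 81, 81, 81, 81, 81]
t=11: [252, 252, 252, 252, 252, 252, 252, 252]
t=12: [99, 99, 99, 99, 99, 99, 99, 99]
t=13: [294, 294, 294, 294, 294, 294, 294, 294]
t=14: [83, 83, 83, 83, 83, 83, 83, 83]
t=15: [256, 256, 256, 256, 256, 256, 256, 256]
t=16: [97, 97, 97, 97, 97, 97, 97, 97]
t=17: [290, 290, 290, 290, 290, 290, 290, 290]
t=18: [85, 85, 85, 85, 85, 85, 85, 85]
t=19: [261, 261, 261, 261, 261, 261, 261, 261]
t=20: [95, 95, 95, 95, 95, 95, 95, 95]
t=21: [285, 285, 285, 285, 285, 285, 285, 285]
t=22: [86, 86, 86, 86, 86, 86, 86, 86]
t=23: [264, 264, 264, 264, 264, 264, 264, 264]
t=24: [94, 94, 94, 94, 94, 94, 94, 94]
t=25: [282, 282, 282, 282, 282, 282, 282, 282]
t=26: [88, 88, 88, 88, 88, 88, 88, 88]
t=27: [268, 268, 268, 268, 268, 268, 268, 268]
t=28: [93, 93, 93, 93, 93, 93, 93, 93]
t=29: [280, 280, 280, 280, 280, 280, 280, 280]
t=30: [88, 88, 88, 88, 88, 88, 88, 88]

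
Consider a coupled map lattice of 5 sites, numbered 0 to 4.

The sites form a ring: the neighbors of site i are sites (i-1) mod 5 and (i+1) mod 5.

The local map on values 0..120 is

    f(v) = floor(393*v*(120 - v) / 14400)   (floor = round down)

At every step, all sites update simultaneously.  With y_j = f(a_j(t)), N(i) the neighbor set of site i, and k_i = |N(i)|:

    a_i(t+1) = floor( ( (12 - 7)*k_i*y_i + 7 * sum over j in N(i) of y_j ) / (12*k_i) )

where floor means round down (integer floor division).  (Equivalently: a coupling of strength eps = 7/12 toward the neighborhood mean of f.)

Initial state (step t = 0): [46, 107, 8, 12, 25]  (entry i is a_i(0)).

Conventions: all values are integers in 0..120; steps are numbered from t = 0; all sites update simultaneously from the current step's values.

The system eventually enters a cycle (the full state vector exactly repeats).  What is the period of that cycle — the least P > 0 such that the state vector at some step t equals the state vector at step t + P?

Simulating step by step:
t=0: [46, 107, 8, 12, 25]
t=1: [67, 49, 31, 40, 63]
t=2: [96, 89, 84, 86, 94]
t=3: [66, 73, 79, 76, 68]
t=4: [95, 92, 90, 91, 94]
t=5: [66, 69, 71, 70, 67]
t=6: [96, 95, 94, 95, 96]
t=7: [62, 64, 64, 64, 62]
t=8: [97, 97, 97, 97, 97]
t=9: [60, 60, 60, 60, 60]
t=10: [98, 98, 98, 98, 98]
t=11: [58, 58, 58, 58, 58]
t=12: [98, 98, 98, 98, 98]

Answer: 2
Key observation: The state at step 10, [98, 98, 98, 98, 98], reappears at step 12 — and no state repeats earlier — so the cycle the system enters has period 2.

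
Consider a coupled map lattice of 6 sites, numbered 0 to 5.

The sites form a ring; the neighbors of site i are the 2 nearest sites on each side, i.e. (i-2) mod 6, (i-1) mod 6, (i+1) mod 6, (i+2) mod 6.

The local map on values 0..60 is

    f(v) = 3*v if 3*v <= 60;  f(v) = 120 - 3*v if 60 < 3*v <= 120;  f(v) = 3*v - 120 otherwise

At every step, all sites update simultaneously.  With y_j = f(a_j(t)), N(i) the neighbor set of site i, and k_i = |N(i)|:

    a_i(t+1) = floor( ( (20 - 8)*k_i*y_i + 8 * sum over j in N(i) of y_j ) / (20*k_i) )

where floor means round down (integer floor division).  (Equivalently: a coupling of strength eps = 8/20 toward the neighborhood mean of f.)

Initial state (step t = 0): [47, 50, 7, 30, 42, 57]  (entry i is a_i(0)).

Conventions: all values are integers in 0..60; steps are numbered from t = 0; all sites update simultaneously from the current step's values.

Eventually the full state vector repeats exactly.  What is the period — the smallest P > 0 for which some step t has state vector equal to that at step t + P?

Answer: 4
Key observation: The state at step 63, [57, 57, 57, 57, 57, 57], reappears at step 67 — and no state repeats earlier — so the cycle the system enters has period 4.

Derivation:
t=0: [47, 50, 7, 30, 42, 57]
t=1: [23, 30, 21, 28, 15, 39]
t=2: [44, 32, 50, 35, 41, 18]
t=3: [18, 25, 23, 20, 12, 37]
t=4: [46, 44, 50, 50, 39, 24]
t=5: [20, 19, 24, 27, 14, 35]
t=6: [52, 50, 48, 39, 41, 28]
t=7: [30, 27, 21, 11, 11, 28]
t=8: [34, 39, 47, 36, 35, 35]
t=9: [16, 8, 17, 12, 15, 13]
t=10: [44, 31, 45, 37, 44, 38]
t=11: [13, 20, 15, 11, 11, 9]
t=12: [39, 50, 43, 36, 34, 32]
t=13: [9, 22, 11, 15, 15, 20]
t=14: [35, 48, 36, 46, 43, 53]
t=15: [17, 22, 13, 19, 13, 30]
t=16: [46, 50, 43, 50, 41, 38]
t=17: [15, 24, 13, 22, 8, 11]
t=18: [41, 45, 40, 46, 31, 36]
t=19: [7, 12, 6, 16, 19, 13]
t=20: [27, 34, 27, 43, 46, 39]
t=21: [31, 19, 31, 13, 19, 10]
t=22: [33, 46, 34, 40, 46, 36]
t=23: [19, 15, 16, 6, 15, 12]
t=24: [51, 42, 45, 28, 42, 38]
t=25: [23, 12, 17, 24, 12, 11]
t=26: [46, 39, 47, 44, 39, 36]
t=27: [14, 8, 16, 11, 8, 10]
t=28: [37, 29, 41, 32, 29, 30]
t=29: [15, 26, 11, 24, 26, 27]
t=30: [42, 41, 37, 44, 41, 41]
t=31: [5, 4, 7, 9, 4, 4]
t=32: [14, 14, 19, 21, 14, 13]
t=33: [43, 44, 52, 52, 44, 41]
t=34: [11, 15, 28, 27, 15, 8]
t=35: [34, 40, 37, 38, 40, 30]
t=36: [14, 6, 7, 7, 6, 20]
t=37: [36, 25, 22, 24, 25, 45]
t=38: [23, 39, 47, 44, 39, 24]
t=39: [38, 15, 19, 14, 15, 35]
t=40: [19, 39, 48, 41, 39, 22]
t=41: [42, 15, 21, 10, 15, 39]
t=42: [18, 36, 46, 33, 36, 14]
t=43: [40, 20, 20, 21, 20, 35]
t=44: [19, 49, 53, 53, 49, 26]
t=45: [47, 33, 38, 36, 33, 40]
t=46: [17, 16, 11, 12, 16, 7]
t=47: [45, 42, 38, 36, 42, 30]
t=48: [13, 9, 7, 12, 9, 21]
t=49: [36, 31, 25, 34, 31, 47]
t=50: [19, 25, 35, 22, 25, 21]
t=51: [50, 45, 29, 48, 45, 54]
t=52: [28, 21, 28, 24, 21, 33]
t=53: [38, 48, 41, 45, 48, 32]
t=54: [11, 19, 8, 16, 19, 21]
t=55: [39, 50, 33, 48, 50, 53]
t=56: [13, 26, 21, 26, 26, 32]
t=57: [39, 41, 50, 41, 41, 30]
t=58: [8, 8, 19, 8, 8, 19]
t=59: [30, 30, 43, 30, 30, 43]
t=60: [25, 25, 17, 25, 25, 17]
t=61: [46, 46, 48, 46, 46, 48]
t=62: [19, 19, 21, 19, 19, 21]
t=63: [57, 57, 57, 57, 57, 57]
t=64: [51, 51, 51, 51, 51, 51]
t=65: [33, 33, 33, 33, 33, 33]
t=66: [21, 21, 21, 21, 21, 21]
t=67: [57, 57, 57, 57, 57, 57]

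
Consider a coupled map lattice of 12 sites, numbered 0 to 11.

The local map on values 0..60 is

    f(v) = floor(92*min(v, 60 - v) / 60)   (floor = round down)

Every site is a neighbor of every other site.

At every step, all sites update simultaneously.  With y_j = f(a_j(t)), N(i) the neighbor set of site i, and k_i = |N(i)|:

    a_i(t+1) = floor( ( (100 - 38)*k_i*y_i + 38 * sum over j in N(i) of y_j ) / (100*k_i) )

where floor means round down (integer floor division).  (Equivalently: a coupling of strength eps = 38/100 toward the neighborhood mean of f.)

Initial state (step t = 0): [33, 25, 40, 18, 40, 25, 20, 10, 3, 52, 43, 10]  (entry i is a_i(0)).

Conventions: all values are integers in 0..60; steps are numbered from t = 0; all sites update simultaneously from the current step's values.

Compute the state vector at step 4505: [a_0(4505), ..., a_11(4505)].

Answer: [35, 36, 36, 35, 36, 36, 36, 37, 37, 37, 35, 37]
Key observation: The state at step 20, [37, 36, 36, 37, 36, 36, 36, 35, 35, 35, 37, 35], reappears at step 22: the system is in a cycle of period 2 from step 20 on.  Therefore the state at step 4505 equals the state at step 20 + ((4505 - 20) mod 2) = 21, which is [35, 36, 36, 35, 36, 36, 36, 37, 37, 37, 35, 37].

Derivation:
t=0: [33, 25, 40, 18, 40, 25, 20, 10, 3, 52, 43, 10]
t=1: [34, 32, 28, 26, 28, 32, 28, 19, 12, 17, 25, 19]
t=2: [37, 39, 39, 37, 39, 39, 39, 31, 25, 30, 37, 31]
t=3: [35, 33, 33, 35, 33, 33, 33, 40, 37, 42, 35, 40]
t=4: [37, 39, 39, 37, 39, 39, 39, 32, 35, 31, 37, 32]
t=5: [35, 33, 33, 35, 33, 33, 33, 39, 37, 40, 35, 39]
t=6: [37, 39, 39, 37, 39, 39, 39, 34, 35, 33, 37, 34]
t=7: [35, 33, 33, 35, 33, 33, 33, 37, 36, 38, 35, 37]
t=8: [38, 39, 39, 38, 39, 39, 39, 36, 36, 35, 38, 36]
t=9: [33, 32, 32, 33, 32, 32, 32, 35, 35, 36, 33, 35]
t=10: [40, 41, 41, 40, 41, 41, 41, 38, 38, 37, 40, 38]
t=11: [30, 29, 29, 30, 29, 29, 29, 32, 32, 33, 30, 32]
t=12: [45, 43, 43, 45, 43, 43, 43, 42, 42, 42, 45, 42]
t=13: [24, 25, 25, 24, 25, 25, 25, 26, 26, 26, 24, 26]
t=14: [36, 37, 37, 36, 37, 37, 37, 38, 38, 38, 36, 38]
t=15: [35, 34, 34, 35, 34, 34, 34, 33, 33, 33, 35, 33]
t=16: [38, 39, 39, 38, 39, 39, 39, 40, 40, 40, 38, 40]
t=17: [32, 31, 31, 32, 31, 31, 31, 30, 30, 30, 32, 30]
t=18: [42, 44, 44, 42, 44, 44, 44, 45, 45, 45, 42, 45]
t=19: [25, 24, 24, 25, 24, 24, 24, 23, 23, 23, 25, 23]
t=20: [37, 36, 36, 37, 36, 36, 36, 35, 35, 35, 37, 35]
t=21: [35, 36, 36, 35, 36, 36, 36, 37, 37, 37, 35, 37]
t=22: [37, 36, 36, 37, 36, 36, 36, 35, 35, 35, 37, 35]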